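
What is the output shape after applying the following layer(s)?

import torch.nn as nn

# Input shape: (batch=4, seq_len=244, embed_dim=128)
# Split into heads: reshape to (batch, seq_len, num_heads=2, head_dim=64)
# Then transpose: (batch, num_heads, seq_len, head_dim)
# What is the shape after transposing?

Input shape: (4, 244, 128)
  -> after reshape: (4, 244, 2, 64)
Output shape: (4, 2, 244, 64)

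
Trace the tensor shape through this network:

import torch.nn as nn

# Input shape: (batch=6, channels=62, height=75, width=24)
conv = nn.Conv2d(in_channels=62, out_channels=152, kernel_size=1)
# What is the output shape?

Input shape: (6, 62, 75, 24)
Output shape: (6, 152, 75, 24)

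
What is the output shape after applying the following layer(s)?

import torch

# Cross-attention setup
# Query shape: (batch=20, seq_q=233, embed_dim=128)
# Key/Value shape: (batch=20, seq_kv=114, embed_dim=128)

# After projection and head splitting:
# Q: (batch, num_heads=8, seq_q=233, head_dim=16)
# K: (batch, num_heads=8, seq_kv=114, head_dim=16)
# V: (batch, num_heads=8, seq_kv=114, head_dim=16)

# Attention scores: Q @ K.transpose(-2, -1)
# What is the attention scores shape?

Input shape: (20, 233, 128)
Output shape: (20, 8, 233, 114)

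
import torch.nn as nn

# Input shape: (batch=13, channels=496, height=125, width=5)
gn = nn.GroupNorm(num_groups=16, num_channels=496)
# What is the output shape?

Input shape: (13, 496, 125, 5)
Output shape: (13, 496, 125, 5)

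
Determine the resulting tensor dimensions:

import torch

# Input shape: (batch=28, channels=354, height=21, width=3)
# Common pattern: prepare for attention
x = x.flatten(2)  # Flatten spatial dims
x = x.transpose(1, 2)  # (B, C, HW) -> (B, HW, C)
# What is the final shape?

Input shape: (28, 354, 21, 3)
  -> after flatten(2): (28, 354, 63)
Output shape: (28, 63, 354)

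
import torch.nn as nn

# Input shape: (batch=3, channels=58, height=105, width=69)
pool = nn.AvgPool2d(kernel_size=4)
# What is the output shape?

Input shape: (3, 58, 105, 69)
Output shape: (3, 58, 26, 17)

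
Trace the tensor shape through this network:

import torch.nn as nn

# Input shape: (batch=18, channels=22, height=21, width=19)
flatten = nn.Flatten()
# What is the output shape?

Input shape: (18, 22, 21, 19)
Output shape: (18, 8778)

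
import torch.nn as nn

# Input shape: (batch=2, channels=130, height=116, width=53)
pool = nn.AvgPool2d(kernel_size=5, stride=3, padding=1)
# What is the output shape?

Input shape: (2, 130, 116, 53)
Output shape: (2, 130, 38, 17)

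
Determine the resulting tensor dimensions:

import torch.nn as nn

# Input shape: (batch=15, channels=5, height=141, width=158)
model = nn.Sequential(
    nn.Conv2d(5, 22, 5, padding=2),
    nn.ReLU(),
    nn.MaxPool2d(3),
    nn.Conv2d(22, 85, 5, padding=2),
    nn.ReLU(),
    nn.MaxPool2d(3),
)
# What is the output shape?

Input shape: (15, 5, 141, 158)
  -> after first Conv2d: (15, 22, 141, 158)
  -> after first MaxPool2d: (15, 22, 47, 52)
  -> after second Conv2d: (15, 85, 47, 52)
Output shape: (15, 85, 15, 17)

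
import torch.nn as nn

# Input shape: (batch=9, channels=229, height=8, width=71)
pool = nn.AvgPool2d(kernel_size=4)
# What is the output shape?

Input shape: (9, 229, 8, 71)
Output shape: (9, 229, 2, 17)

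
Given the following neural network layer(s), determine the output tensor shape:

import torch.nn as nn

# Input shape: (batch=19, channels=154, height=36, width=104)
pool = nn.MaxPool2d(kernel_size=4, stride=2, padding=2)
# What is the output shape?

Input shape: (19, 154, 36, 104)
Output shape: (19, 154, 19, 53)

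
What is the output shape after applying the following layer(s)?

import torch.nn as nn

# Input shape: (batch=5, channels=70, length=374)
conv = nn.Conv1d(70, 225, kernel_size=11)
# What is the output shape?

Input shape: (5, 70, 374)
Output shape: (5, 225, 364)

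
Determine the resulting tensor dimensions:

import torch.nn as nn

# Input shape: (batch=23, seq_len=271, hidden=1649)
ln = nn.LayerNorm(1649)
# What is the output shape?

Input shape: (23, 271, 1649)
Output shape: (23, 271, 1649)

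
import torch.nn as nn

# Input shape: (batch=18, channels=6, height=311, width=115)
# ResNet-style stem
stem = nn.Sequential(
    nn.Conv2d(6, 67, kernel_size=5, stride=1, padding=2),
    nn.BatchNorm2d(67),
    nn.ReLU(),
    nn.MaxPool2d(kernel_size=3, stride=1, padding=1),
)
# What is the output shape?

Input shape: (18, 6, 311, 115)
  -> after Conv2d 5x5 stride=1: (18, 67, 311, 115)
Output shape: (18, 67, 311, 115)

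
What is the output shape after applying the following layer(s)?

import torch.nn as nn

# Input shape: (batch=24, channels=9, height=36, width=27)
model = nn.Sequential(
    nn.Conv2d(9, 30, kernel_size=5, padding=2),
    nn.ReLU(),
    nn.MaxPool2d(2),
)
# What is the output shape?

Input shape: (24, 9, 36, 27)
  -> after Conv2d: (24, 30, 36, 27)
  -> after ReLU: (24, 30, 36, 27)
Output shape: (24, 30, 18, 13)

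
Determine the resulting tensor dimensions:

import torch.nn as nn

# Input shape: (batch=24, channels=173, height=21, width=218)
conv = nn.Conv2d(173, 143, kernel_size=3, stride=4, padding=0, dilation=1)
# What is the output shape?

Input shape: (24, 173, 21, 218)
Output shape: (24, 143, 5, 54)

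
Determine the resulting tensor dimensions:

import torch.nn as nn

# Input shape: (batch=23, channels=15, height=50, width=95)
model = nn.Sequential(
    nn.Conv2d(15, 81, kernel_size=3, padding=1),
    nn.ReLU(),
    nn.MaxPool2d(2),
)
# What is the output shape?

Input shape: (23, 15, 50, 95)
  -> after Conv2d: (23, 81, 50, 95)
  -> after ReLU: (23, 81, 50, 95)
Output shape: (23, 81, 25, 47)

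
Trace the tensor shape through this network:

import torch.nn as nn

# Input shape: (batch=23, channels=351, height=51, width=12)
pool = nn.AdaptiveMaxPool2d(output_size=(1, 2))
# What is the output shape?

Input shape: (23, 351, 51, 12)
Output shape: (23, 351, 1, 2)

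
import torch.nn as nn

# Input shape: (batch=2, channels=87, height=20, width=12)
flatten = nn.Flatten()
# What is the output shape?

Input shape: (2, 87, 20, 12)
Output shape: (2, 20880)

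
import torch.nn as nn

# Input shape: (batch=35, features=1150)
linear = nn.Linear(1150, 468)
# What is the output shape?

Input shape: (35, 1150)
Output shape: (35, 468)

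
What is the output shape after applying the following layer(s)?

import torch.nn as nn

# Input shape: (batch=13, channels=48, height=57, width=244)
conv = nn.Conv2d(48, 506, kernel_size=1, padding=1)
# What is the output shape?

Input shape: (13, 48, 57, 244)
Output shape: (13, 506, 59, 246)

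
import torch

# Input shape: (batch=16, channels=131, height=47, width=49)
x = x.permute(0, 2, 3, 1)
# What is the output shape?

Input shape: (16, 131, 47, 49)
Output shape: (16, 47, 49, 131)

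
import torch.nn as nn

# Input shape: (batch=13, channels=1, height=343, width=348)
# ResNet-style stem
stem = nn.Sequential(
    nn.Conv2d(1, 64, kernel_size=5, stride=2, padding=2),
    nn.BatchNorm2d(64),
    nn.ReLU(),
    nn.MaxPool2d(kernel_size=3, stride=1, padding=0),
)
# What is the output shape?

Input shape: (13, 1, 343, 348)
  -> after Conv2d 5x5 stride=2: (13, 64, 172, 174)
Output shape: (13, 64, 170, 172)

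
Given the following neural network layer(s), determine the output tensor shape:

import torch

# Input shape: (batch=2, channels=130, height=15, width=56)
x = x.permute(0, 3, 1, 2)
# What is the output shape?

Input shape: (2, 130, 15, 56)
Output shape: (2, 56, 130, 15)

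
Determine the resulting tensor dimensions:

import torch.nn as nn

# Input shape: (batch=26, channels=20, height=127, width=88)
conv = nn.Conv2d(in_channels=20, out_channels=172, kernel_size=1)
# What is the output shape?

Input shape: (26, 20, 127, 88)
Output shape: (26, 172, 127, 88)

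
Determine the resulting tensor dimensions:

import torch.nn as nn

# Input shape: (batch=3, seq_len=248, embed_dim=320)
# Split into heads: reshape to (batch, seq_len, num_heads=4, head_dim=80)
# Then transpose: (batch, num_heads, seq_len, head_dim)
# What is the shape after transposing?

Input shape: (3, 248, 320)
  -> after reshape: (3, 248, 4, 80)
Output shape: (3, 4, 248, 80)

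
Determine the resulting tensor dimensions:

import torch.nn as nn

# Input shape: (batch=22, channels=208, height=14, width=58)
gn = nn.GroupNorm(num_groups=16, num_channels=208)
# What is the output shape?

Input shape: (22, 208, 14, 58)
Output shape: (22, 208, 14, 58)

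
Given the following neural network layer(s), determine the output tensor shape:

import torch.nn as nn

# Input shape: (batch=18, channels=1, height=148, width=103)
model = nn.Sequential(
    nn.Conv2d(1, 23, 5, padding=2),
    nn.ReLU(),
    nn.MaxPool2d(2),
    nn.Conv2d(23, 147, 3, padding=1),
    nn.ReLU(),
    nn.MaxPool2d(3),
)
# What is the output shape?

Input shape: (18, 1, 148, 103)
  -> after first Conv2d: (18, 23, 148, 103)
  -> after first MaxPool2d: (18, 23, 74, 51)
  -> after second Conv2d: (18, 147, 74, 51)
Output shape: (18, 147, 24, 17)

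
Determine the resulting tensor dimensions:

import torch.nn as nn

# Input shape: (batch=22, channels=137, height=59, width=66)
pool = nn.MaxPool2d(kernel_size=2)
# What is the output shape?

Input shape: (22, 137, 59, 66)
Output shape: (22, 137, 29, 33)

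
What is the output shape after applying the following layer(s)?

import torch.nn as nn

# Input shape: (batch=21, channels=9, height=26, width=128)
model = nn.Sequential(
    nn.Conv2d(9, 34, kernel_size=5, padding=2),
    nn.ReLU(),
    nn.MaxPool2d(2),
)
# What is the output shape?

Input shape: (21, 9, 26, 128)
  -> after Conv2d: (21, 34, 26, 128)
  -> after ReLU: (21, 34, 26, 128)
Output shape: (21, 34, 13, 64)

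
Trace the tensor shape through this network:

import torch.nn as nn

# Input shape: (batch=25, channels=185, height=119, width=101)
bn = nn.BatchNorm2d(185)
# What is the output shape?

Input shape: (25, 185, 119, 101)
Output shape: (25, 185, 119, 101)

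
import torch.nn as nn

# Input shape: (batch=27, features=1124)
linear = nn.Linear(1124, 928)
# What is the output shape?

Input shape: (27, 1124)
Output shape: (27, 928)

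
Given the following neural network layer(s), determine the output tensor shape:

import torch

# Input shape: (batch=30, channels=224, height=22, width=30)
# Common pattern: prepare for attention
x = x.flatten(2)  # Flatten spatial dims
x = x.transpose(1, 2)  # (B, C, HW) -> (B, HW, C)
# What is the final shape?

Input shape: (30, 224, 22, 30)
  -> after flatten(2): (30, 224, 660)
Output shape: (30, 660, 224)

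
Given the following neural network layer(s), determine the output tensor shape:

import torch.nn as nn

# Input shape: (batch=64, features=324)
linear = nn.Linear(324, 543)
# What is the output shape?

Input shape: (64, 324)
Output shape: (64, 543)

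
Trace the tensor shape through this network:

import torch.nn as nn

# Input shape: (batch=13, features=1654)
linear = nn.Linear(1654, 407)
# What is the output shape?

Input shape: (13, 1654)
Output shape: (13, 407)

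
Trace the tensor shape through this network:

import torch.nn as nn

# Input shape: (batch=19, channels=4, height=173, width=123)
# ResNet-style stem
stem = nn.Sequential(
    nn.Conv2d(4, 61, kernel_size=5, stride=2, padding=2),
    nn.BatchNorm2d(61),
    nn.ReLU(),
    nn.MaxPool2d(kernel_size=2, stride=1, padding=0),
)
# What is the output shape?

Input shape: (19, 4, 173, 123)
  -> after Conv2d 5x5 stride=2: (19, 61, 87, 62)
Output shape: (19, 61, 86, 61)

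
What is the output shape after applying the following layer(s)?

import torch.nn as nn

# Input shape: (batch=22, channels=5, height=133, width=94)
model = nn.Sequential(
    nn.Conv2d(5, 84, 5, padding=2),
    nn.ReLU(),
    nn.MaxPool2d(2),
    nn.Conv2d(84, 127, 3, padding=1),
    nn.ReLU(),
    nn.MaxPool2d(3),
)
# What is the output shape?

Input shape: (22, 5, 133, 94)
  -> after first Conv2d: (22, 84, 133, 94)
  -> after first MaxPool2d: (22, 84, 66, 47)
  -> after second Conv2d: (22, 127, 66, 47)
Output shape: (22, 127, 22, 15)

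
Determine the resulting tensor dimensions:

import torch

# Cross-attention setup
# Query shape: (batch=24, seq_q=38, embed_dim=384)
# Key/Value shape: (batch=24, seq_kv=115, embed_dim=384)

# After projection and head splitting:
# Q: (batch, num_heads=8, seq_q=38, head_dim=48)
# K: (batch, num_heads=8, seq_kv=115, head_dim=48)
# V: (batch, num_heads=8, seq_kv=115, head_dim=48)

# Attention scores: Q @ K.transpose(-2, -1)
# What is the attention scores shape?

Input shape: (24, 38, 384)
Output shape: (24, 8, 38, 115)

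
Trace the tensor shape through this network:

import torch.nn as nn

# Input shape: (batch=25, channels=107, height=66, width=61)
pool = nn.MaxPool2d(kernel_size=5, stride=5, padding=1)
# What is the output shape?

Input shape: (25, 107, 66, 61)
Output shape: (25, 107, 13, 12)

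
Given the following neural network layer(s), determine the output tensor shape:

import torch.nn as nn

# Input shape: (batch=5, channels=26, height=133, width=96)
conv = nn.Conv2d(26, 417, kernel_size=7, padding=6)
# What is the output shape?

Input shape: (5, 26, 133, 96)
Output shape: (5, 417, 139, 102)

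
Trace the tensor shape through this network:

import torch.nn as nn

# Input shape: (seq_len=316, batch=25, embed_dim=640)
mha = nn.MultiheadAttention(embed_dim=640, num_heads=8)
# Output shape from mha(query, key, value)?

Input shape: (316, 25, 640)
Output shape: (316, 25, 640)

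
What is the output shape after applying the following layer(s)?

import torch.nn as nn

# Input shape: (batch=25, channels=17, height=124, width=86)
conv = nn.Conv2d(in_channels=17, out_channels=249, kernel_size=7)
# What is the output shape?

Input shape: (25, 17, 124, 86)
Output shape: (25, 249, 118, 80)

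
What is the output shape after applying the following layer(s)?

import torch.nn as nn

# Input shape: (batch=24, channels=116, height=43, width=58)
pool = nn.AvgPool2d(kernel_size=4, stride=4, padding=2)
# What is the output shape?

Input shape: (24, 116, 43, 58)
Output shape: (24, 116, 11, 15)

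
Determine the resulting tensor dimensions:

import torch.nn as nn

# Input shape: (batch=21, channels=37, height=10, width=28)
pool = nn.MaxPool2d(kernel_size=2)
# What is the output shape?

Input shape: (21, 37, 10, 28)
Output shape: (21, 37, 5, 14)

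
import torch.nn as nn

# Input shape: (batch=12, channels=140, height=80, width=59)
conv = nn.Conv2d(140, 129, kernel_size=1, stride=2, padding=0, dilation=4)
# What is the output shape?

Input shape: (12, 140, 80, 59)
Output shape: (12, 129, 40, 30)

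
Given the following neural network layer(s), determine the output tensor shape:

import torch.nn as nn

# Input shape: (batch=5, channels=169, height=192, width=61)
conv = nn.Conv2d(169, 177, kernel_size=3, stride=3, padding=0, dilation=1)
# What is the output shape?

Input shape: (5, 169, 192, 61)
Output shape: (5, 177, 64, 20)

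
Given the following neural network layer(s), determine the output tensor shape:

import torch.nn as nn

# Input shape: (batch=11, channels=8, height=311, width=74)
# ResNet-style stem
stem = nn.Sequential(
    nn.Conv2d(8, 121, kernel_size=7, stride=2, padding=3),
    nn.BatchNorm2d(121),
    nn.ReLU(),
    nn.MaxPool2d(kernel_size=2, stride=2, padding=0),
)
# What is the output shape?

Input shape: (11, 8, 311, 74)
  -> after Conv2d 7x7 stride=2: (11, 121, 156, 37)
Output shape: (11, 121, 78, 18)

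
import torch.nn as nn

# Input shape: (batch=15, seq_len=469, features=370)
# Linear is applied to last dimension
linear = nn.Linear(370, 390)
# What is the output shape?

Input shape: (15, 469, 370)
Output shape: (15, 469, 390)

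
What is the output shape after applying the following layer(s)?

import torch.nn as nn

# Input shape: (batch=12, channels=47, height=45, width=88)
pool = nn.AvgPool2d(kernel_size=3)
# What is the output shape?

Input shape: (12, 47, 45, 88)
Output shape: (12, 47, 15, 29)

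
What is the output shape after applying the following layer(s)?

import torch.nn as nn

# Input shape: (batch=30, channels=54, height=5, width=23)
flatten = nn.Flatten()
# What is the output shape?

Input shape: (30, 54, 5, 23)
Output shape: (30, 6210)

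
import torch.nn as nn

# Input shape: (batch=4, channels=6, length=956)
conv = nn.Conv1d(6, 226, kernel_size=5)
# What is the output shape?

Input shape: (4, 6, 956)
Output shape: (4, 226, 952)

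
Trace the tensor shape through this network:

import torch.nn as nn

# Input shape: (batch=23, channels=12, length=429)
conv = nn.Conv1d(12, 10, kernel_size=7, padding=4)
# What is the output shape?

Input shape: (23, 12, 429)
Output shape: (23, 10, 431)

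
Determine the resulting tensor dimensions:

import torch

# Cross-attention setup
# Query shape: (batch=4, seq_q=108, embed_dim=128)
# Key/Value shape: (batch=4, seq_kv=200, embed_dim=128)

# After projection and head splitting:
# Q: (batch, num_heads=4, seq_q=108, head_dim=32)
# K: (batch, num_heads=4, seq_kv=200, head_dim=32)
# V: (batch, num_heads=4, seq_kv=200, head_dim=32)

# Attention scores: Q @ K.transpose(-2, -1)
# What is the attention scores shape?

Input shape: (4, 108, 128)
Output shape: (4, 4, 108, 200)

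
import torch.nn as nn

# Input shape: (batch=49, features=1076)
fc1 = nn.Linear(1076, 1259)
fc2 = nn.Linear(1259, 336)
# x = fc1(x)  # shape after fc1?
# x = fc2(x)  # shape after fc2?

Input shape: (49, 1076)
  -> after fc1: (49, 1259)
Output shape: (49, 336)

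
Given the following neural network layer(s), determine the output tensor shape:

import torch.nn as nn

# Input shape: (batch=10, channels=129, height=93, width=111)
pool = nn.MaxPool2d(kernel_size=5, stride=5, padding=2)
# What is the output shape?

Input shape: (10, 129, 93, 111)
Output shape: (10, 129, 19, 23)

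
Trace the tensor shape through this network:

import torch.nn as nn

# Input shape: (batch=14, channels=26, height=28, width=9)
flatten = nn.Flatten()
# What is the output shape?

Input shape: (14, 26, 28, 9)
Output shape: (14, 6552)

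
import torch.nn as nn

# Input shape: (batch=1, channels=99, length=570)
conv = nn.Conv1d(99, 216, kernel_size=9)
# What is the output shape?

Input shape: (1, 99, 570)
Output shape: (1, 216, 562)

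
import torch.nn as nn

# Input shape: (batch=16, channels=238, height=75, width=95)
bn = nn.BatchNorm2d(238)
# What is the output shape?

Input shape: (16, 238, 75, 95)
Output shape: (16, 238, 75, 95)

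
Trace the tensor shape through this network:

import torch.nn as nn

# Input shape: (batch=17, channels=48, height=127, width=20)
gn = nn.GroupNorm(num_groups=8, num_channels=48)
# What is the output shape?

Input shape: (17, 48, 127, 20)
Output shape: (17, 48, 127, 20)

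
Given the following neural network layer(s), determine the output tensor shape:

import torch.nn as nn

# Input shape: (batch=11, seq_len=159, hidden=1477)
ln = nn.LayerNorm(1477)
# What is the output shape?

Input shape: (11, 159, 1477)
Output shape: (11, 159, 1477)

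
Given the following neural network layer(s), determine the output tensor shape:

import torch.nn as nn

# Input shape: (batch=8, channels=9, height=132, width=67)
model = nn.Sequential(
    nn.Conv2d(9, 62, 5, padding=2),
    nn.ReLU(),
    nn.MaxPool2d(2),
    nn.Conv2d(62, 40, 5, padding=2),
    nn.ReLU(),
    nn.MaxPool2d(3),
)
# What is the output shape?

Input shape: (8, 9, 132, 67)
  -> after first Conv2d: (8, 62, 132, 67)
  -> after first MaxPool2d: (8, 62, 66, 33)
  -> after second Conv2d: (8, 40, 66, 33)
Output shape: (8, 40, 22, 11)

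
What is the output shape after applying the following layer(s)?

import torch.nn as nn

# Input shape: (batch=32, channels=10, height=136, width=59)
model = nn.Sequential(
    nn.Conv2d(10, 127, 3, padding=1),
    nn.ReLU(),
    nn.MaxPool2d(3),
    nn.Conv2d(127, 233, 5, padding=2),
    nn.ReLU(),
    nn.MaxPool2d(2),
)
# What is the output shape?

Input shape: (32, 10, 136, 59)
  -> after first Conv2d: (32, 127, 136, 59)
  -> after first MaxPool2d: (32, 127, 45, 19)
  -> after second Conv2d: (32, 233, 45, 19)
Output shape: (32, 233, 22, 9)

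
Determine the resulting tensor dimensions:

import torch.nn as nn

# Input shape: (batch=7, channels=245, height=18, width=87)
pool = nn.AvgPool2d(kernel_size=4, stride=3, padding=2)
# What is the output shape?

Input shape: (7, 245, 18, 87)
Output shape: (7, 245, 7, 30)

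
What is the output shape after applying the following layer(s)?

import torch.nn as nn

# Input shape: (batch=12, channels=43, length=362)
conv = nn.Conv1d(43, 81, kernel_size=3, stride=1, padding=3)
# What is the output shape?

Input shape: (12, 43, 362)
Output shape: (12, 81, 366)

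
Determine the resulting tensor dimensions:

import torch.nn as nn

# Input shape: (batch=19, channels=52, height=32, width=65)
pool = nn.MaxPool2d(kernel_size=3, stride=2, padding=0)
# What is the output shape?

Input shape: (19, 52, 32, 65)
Output shape: (19, 52, 15, 32)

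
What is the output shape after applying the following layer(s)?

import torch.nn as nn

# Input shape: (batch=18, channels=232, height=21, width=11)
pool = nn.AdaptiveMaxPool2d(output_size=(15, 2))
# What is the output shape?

Input shape: (18, 232, 21, 11)
Output shape: (18, 232, 15, 2)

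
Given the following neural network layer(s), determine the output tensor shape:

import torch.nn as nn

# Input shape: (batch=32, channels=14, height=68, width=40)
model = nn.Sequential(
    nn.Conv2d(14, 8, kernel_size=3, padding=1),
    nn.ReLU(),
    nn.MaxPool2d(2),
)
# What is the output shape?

Input shape: (32, 14, 68, 40)
  -> after Conv2d: (32, 8, 68, 40)
  -> after ReLU: (32, 8, 68, 40)
Output shape: (32, 8, 34, 20)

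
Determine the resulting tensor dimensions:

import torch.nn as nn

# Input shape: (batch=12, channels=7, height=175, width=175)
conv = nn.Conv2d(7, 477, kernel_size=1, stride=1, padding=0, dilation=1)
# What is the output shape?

Input shape: (12, 7, 175, 175)
Output shape: (12, 477, 175, 175)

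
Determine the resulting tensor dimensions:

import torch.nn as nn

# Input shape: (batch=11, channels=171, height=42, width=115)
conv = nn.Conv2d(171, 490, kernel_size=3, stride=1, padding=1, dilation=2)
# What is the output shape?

Input shape: (11, 171, 42, 115)
Output shape: (11, 490, 40, 113)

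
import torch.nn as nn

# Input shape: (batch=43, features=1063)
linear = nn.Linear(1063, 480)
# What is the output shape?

Input shape: (43, 1063)
Output shape: (43, 480)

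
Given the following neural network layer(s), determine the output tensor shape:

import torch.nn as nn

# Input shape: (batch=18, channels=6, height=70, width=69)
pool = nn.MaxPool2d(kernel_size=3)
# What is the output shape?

Input shape: (18, 6, 70, 69)
Output shape: (18, 6, 23, 23)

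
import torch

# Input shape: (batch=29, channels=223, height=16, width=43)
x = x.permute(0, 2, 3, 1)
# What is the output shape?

Input shape: (29, 223, 16, 43)
Output shape: (29, 16, 43, 223)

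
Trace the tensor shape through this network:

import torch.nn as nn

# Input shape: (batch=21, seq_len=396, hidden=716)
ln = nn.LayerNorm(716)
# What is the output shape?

Input shape: (21, 396, 716)
Output shape: (21, 396, 716)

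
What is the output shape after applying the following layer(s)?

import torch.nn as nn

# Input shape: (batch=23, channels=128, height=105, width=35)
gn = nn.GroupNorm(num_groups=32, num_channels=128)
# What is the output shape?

Input shape: (23, 128, 105, 35)
Output shape: (23, 128, 105, 35)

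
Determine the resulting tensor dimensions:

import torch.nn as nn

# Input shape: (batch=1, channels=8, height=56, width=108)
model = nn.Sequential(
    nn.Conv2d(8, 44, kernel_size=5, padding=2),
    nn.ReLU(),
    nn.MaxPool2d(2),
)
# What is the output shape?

Input shape: (1, 8, 56, 108)
  -> after Conv2d: (1, 44, 56, 108)
  -> after ReLU: (1, 44, 56, 108)
Output shape: (1, 44, 28, 54)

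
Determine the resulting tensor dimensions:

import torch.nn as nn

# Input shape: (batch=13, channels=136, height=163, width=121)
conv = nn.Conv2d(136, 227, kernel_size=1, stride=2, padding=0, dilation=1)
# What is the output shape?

Input shape: (13, 136, 163, 121)
Output shape: (13, 227, 82, 61)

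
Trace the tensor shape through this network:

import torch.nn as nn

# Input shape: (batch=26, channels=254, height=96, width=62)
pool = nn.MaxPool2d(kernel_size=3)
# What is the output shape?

Input shape: (26, 254, 96, 62)
Output shape: (26, 254, 32, 20)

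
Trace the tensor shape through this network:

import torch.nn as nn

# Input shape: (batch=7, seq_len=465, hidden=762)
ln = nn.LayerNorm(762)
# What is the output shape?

Input shape: (7, 465, 762)
Output shape: (7, 465, 762)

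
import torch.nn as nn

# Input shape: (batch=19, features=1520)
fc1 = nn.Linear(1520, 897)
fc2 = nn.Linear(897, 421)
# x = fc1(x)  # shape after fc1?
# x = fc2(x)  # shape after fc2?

Input shape: (19, 1520)
  -> after fc1: (19, 897)
Output shape: (19, 421)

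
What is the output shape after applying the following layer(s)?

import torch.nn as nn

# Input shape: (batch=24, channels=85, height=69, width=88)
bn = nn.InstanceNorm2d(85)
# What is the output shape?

Input shape: (24, 85, 69, 88)
Output shape: (24, 85, 69, 88)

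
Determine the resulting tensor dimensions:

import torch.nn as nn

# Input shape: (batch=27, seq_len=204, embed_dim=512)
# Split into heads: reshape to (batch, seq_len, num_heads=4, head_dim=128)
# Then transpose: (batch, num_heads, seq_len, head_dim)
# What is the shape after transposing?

Input shape: (27, 204, 512)
  -> after reshape: (27, 204, 4, 128)
Output shape: (27, 4, 204, 128)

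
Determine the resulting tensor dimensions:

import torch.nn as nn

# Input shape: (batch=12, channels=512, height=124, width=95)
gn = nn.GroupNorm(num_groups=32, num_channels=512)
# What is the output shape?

Input shape: (12, 512, 124, 95)
Output shape: (12, 512, 124, 95)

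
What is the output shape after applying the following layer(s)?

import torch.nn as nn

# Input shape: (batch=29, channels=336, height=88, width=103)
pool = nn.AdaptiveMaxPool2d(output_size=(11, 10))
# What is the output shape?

Input shape: (29, 336, 88, 103)
Output shape: (29, 336, 11, 10)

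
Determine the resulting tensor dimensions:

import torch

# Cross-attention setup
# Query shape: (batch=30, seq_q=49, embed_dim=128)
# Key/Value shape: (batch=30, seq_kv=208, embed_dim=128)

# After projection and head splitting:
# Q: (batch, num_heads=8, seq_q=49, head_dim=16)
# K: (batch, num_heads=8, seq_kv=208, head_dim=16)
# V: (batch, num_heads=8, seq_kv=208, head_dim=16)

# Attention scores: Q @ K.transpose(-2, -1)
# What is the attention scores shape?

Input shape: (30, 49, 128)
Output shape: (30, 8, 49, 208)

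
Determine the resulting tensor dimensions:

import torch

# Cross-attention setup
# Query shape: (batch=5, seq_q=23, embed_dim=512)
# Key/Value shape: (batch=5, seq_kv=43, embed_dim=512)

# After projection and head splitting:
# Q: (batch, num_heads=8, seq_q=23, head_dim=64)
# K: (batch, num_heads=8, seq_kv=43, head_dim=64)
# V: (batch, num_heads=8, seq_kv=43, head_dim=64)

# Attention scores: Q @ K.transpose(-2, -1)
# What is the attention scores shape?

Input shape: (5, 23, 512)
Output shape: (5, 8, 23, 43)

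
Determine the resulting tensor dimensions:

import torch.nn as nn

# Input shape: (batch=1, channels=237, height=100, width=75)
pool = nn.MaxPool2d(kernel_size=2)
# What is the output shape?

Input shape: (1, 237, 100, 75)
Output shape: (1, 237, 50, 37)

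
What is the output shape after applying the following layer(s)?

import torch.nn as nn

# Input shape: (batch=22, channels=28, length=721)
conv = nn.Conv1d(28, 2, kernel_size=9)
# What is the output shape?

Input shape: (22, 28, 721)
Output shape: (22, 2, 713)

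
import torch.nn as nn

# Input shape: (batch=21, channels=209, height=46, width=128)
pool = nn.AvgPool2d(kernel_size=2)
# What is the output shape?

Input shape: (21, 209, 46, 128)
Output shape: (21, 209, 23, 64)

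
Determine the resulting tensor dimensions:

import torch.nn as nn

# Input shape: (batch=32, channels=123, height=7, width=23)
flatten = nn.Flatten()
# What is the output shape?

Input shape: (32, 123, 7, 23)
Output shape: (32, 19803)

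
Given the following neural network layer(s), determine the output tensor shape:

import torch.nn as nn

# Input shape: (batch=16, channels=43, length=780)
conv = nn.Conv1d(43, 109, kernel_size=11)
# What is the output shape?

Input shape: (16, 43, 780)
Output shape: (16, 109, 770)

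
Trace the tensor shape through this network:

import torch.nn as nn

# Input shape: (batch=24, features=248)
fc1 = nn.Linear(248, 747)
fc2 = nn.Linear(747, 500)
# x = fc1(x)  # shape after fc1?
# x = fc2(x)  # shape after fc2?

Input shape: (24, 248)
  -> after fc1: (24, 747)
Output shape: (24, 500)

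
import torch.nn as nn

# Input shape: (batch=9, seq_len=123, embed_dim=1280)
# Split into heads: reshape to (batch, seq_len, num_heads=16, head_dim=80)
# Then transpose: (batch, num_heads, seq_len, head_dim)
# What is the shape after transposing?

Input shape: (9, 123, 1280)
  -> after reshape: (9, 123, 16, 80)
Output shape: (9, 16, 123, 80)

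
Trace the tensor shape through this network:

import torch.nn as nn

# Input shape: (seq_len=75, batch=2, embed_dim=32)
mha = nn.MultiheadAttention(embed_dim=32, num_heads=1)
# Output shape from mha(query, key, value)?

Input shape: (75, 2, 32)
Output shape: (75, 2, 32)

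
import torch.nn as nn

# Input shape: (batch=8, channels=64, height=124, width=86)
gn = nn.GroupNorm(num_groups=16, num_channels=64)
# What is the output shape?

Input shape: (8, 64, 124, 86)
Output shape: (8, 64, 124, 86)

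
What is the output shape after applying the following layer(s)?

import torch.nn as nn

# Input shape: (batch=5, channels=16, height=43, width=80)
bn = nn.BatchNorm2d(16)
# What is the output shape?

Input shape: (5, 16, 43, 80)
Output shape: (5, 16, 43, 80)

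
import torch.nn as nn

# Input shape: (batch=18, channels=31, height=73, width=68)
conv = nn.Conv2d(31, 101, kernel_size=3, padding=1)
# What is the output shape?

Input shape: (18, 31, 73, 68)
Output shape: (18, 101, 73, 68)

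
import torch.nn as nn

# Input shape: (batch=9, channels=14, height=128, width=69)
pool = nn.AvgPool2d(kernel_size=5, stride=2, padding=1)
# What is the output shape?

Input shape: (9, 14, 128, 69)
Output shape: (9, 14, 63, 34)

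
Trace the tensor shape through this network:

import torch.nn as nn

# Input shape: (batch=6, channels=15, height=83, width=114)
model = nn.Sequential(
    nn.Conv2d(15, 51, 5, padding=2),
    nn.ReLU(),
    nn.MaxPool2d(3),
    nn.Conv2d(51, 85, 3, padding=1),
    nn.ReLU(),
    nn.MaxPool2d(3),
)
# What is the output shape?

Input shape: (6, 15, 83, 114)
  -> after first Conv2d: (6, 51, 83, 114)
  -> after first MaxPool2d: (6, 51, 27, 38)
  -> after second Conv2d: (6, 85, 27, 38)
Output shape: (6, 85, 9, 12)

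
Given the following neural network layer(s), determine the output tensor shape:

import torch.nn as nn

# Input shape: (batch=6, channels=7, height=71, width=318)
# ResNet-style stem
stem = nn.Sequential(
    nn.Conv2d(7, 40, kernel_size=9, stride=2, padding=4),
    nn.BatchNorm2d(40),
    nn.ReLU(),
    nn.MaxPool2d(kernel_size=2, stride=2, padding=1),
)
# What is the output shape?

Input shape: (6, 7, 71, 318)
  -> after Conv2d 9x9 stride=2: (6, 40, 36, 159)
Output shape: (6, 40, 19, 80)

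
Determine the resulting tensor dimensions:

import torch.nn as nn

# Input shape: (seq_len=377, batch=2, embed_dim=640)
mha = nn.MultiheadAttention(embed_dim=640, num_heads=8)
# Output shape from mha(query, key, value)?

Input shape: (377, 2, 640)
Output shape: (377, 2, 640)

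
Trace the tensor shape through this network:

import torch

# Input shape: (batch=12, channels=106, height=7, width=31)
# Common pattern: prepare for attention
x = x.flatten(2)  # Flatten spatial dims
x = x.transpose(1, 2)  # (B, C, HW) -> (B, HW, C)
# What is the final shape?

Input shape: (12, 106, 7, 31)
  -> after flatten(2): (12, 106, 217)
Output shape: (12, 217, 106)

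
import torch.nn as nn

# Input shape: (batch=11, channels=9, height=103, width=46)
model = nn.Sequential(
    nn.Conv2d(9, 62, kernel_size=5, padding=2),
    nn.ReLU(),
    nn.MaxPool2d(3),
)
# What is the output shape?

Input shape: (11, 9, 103, 46)
  -> after Conv2d: (11, 62, 103, 46)
  -> after ReLU: (11, 62, 103, 46)
Output shape: (11, 62, 34, 15)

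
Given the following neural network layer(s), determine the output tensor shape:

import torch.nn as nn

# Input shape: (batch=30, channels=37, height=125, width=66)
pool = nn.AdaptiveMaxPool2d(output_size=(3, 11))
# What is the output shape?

Input shape: (30, 37, 125, 66)
Output shape: (30, 37, 3, 11)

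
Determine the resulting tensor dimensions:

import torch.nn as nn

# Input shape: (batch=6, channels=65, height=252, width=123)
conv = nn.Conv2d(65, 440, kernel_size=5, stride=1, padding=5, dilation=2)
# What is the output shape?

Input shape: (6, 65, 252, 123)
Output shape: (6, 440, 254, 125)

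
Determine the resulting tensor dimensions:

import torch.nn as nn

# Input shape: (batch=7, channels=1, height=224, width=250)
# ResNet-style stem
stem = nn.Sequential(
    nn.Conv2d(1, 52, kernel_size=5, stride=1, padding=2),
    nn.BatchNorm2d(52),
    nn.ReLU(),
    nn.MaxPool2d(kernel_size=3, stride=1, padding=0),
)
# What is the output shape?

Input shape: (7, 1, 224, 250)
  -> after Conv2d 5x5 stride=1: (7, 52, 224, 250)
Output shape: (7, 52, 222, 248)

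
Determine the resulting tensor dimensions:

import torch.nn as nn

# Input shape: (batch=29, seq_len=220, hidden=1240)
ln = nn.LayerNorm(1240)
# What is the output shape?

Input shape: (29, 220, 1240)
Output shape: (29, 220, 1240)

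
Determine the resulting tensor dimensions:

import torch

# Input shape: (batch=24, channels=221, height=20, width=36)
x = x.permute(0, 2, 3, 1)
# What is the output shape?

Input shape: (24, 221, 20, 36)
Output shape: (24, 20, 36, 221)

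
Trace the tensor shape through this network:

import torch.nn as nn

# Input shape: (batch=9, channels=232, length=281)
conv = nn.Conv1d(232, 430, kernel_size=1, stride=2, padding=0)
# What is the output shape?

Input shape: (9, 232, 281)
Output shape: (9, 430, 141)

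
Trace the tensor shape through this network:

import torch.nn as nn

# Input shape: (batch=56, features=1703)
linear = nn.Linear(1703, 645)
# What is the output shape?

Input shape: (56, 1703)
Output shape: (56, 645)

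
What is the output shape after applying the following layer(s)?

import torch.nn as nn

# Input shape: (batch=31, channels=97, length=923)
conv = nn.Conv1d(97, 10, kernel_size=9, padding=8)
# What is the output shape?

Input shape: (31, 97, 923)
Output shape: (31, 10, 931)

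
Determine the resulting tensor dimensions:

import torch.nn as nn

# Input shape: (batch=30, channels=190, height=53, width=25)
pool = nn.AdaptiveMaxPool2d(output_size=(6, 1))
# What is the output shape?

Input shape: (30, 190, 53, 25)
Output shape: (30, 190, 6, 1)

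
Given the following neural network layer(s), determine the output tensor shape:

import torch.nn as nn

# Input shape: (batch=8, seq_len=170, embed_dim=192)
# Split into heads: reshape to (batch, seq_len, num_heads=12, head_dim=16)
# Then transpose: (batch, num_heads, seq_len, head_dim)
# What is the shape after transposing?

Input shape: (8, 170, 192)
  -> after reshape: (8, 170, 12, 16)
Output shape: (8, 12, 170, 16)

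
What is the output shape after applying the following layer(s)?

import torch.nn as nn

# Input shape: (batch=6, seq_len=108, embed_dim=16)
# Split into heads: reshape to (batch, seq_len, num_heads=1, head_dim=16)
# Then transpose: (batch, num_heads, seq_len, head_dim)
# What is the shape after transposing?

Input shape: (6, 108, 16)
  -> after reshape: (6, 108, 1, 16)
Output shape: (6, 1, 108, 16)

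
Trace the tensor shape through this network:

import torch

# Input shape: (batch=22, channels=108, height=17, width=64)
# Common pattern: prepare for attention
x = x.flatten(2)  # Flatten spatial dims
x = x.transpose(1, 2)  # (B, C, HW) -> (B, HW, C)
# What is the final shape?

Input shape: (22, 108, 17, 64)
  -> after flatten(2): (22, 108, 1088)
Output shape: (22, 1088, 108)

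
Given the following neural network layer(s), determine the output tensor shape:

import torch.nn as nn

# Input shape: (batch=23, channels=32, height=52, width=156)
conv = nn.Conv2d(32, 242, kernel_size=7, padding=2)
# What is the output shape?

Input shape: (23, 32, 52, 156)
Output shape: (23, 242, 50, 154)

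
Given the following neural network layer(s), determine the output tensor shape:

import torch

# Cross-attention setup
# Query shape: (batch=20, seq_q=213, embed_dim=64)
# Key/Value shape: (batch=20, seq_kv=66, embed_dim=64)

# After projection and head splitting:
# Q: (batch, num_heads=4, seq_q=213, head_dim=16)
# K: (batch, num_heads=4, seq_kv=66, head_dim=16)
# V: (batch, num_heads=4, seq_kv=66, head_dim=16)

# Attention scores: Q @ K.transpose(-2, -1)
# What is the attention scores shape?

Input shape: (20, 213, 64)
Output shape: (20, 4, 213, 66)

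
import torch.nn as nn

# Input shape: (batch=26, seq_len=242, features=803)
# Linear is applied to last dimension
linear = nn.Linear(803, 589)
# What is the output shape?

Input shape: (26, 242, 803)
Output shape: (26, 242, 589)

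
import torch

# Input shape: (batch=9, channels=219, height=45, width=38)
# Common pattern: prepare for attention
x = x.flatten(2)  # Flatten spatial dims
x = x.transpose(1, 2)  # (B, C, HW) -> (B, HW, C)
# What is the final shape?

Input shape: (9, 219, 45, 38)
  -> after flatten(2): (9, 219, 1710)
Output shape: (9, 1710, 219)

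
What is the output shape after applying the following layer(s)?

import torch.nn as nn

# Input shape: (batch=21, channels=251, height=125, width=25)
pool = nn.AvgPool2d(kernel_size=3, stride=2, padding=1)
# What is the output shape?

Input shape: (21, 251, 125, 25)
Output shape: (21, 251, 63, 13)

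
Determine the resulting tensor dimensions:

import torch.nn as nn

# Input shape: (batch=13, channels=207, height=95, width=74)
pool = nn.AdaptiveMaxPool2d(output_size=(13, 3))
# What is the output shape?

Input shape: (13, 207, 95, 74)
Output shape: (13, 207, 13, 3)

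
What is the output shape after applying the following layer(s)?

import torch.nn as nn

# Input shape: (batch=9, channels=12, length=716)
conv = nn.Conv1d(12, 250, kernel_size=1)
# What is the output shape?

Input shape: (9, 12, 716)
Output shape: (9, 250, 716)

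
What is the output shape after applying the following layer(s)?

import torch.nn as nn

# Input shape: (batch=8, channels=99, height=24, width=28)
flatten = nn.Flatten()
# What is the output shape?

Input shape: (8, 99, 24, 28)
Output shape: (8, 66528)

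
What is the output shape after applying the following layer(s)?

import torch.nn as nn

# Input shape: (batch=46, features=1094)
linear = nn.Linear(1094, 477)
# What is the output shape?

Input shape: (46, 1094)
Output shape: (46, 477)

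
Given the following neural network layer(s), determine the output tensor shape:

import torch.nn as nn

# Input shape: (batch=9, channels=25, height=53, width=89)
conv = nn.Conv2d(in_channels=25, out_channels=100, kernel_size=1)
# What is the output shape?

Input shape: (9, 25, 53, 89)
Output shape: (9, 100, 53, 89)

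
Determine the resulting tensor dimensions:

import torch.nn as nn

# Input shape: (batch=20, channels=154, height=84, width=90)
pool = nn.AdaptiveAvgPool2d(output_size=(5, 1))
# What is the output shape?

Input shape: (20, 154, 84, 90)
Output shape: (20, 154, 5, 1)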